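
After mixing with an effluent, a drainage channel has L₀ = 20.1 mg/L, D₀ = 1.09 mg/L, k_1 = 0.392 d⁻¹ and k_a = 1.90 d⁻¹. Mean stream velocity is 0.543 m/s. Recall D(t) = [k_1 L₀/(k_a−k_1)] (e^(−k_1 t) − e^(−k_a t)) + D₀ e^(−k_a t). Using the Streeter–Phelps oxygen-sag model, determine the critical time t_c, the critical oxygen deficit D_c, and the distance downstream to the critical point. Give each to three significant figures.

t_c ≈ 0.891 d; D_c ≈ 2.92 mg/L; x_c ≈ 41.8 km

With k_a/k_1 = 4.847 and 1 − D₀(k_a−k_1)/(k_1 L₀) = 0.7914,
t_c = ln(4.847 × 0.7914) / (1.90 − 0.392) = ln(3.836) / 1.508 = 1.344/1.508 = 0.8915 d.
D_c = (k_1/k_a) L₀ e^(−k_1 t_c) = (0.392/1.90) × 20.1 × e^(−0.392×0.8915) = 0.2063 × 20.1 × 0.7051 = 2.924 mg/L.
x_c = v t_c = 0.543 m/s × 0.8915 d × 86400 s/d = 41820 m ≈ 41.8 km.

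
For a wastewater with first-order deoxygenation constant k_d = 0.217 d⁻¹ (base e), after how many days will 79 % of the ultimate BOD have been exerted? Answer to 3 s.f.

y/L₀ = 1 − e^(−k_d t) = 0.79 ⇒ e^(−k_d t) = 0.210
t = −ln(0.210) / 0.217 = 1.561 / 0.217 = 7.192 d.

t ≈ 7.19 d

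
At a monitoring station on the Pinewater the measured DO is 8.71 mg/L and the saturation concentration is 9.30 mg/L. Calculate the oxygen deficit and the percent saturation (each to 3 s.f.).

D = C_s − C = 9.30 − 8.71 = 0.590 mg/L.
% saturation = 8.71/9.30 × 100 = 93.7 %.

D ≈ 0.590 mg/L; 93.7 % saturation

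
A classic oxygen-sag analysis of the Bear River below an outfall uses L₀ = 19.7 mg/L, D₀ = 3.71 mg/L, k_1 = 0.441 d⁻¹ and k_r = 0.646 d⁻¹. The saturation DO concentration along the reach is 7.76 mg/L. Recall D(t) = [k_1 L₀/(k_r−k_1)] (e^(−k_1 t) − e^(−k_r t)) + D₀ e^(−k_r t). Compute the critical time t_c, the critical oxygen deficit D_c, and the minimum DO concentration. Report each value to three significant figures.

At the critical point dD/dt = 0, so k_1 L₀ e^(−k_1 t) = k_r D. Substituting D(t) from the Streeter–Phelps equation and solving for t gives
t_c = ln[(k_r/k_1)(1 − D₀(k_r−k_1)/(k_1 L₀))] / (k_r−k_1).
Here k_r−k_1 = 0.2050 d⁻¹ and 1 − D₀(k_r−k_1)/(k_1 L₀) = 1 − 3.71×0.2050/(0.441×19.7) = 0.9125, so
t_c = ln(1.465 × 0.9125) / 0.2050 = 0.2901 / 0.2050 = 1.415 d.
L(t_c) = L₀ e^(−k_1 t_c) = 19.7 × 0.5357 = 10.55 mg/L, and at the critical point k_r D_c = k_1 L, so D_c = (0.441/0.646) × 10.55 = 7.205 mg/L.
Minimum DO = C_s − D_c = 7.76 − 7.205 = 0.5555 mg/L.

t_c ≈ 1.42 d; D_c ≈ 7.20 mg/L; min DO ≈ 0.555 mg/L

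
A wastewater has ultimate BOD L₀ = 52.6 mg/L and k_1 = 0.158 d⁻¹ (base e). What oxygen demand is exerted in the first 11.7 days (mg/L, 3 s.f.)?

y ≈ 44.3 mg/L

y_t = L₀(1 − e^(−k_1 t)) = 52.6 × (1 − e^(−0.158×11.7))
= 52.6 × (1 − 0.1575) = 52.6 × 0.8425 = 44.32 mg/L.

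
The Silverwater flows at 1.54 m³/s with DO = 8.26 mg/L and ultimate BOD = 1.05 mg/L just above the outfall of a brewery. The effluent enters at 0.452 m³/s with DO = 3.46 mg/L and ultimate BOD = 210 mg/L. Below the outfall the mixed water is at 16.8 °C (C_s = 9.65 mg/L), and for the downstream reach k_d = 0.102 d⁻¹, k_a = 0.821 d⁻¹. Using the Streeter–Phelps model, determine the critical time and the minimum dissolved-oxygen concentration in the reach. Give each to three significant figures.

t_c ≈ 2.28 d; minimum DO ≈ 4.88 mg/L

Mixed DO = (1.54×8.26 + 0.452×3.46)/(1.54+0.452) = 14.28/1.992 = 7.171 mg/L.
Mixed L₀ = (1.54×1.05 + 0.452×210)/(1.992) = 96.54/1.992 = 48.46 mg/L.
Initial deficit D₀ = C_s − DO₀ = 9.65 − 7.171 = 2.479 mg/L.
t_c = (1/0.7190) ln[(0.821/0.102)(1 − 2.479×0.7190/(0.102×48.46))] = 1.391 × ln(5.147) = 2.279 d.
D_c = (0.102/0.821) × 48.46 × e^(−0.102×2.279) = 0.1242 × 48.46 × 0.7926 = 4.772 mg/L.
Minimum DO = 9.65 − 4.772 = 4.878 mg/L.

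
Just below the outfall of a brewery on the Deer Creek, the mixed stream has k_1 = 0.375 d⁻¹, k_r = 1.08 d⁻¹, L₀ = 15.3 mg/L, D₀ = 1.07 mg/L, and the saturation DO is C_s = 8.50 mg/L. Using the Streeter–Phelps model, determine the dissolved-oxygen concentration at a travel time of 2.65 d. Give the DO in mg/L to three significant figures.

k_1 L₀/(k_r−k_1) = 0.375×15.3/(1.08−0.375) = 5.738/0.7050 = 8.138 mg/L.
e^(−k_1 t) = e^(−0.375×2.650) = 0.3702; e^(−k_r t) = e^(−1.08×2.650) = 0.05715.
D = 8.138 × (0.3702 − 0.05715) + 1.07 × 0.05715 = 2.548 + 0.06116 = 2.609 mg/L.
DO = C_s − D = 8.50 − 2.609 = 5.891 mg/L.

DO ≈ 5.89 mg/L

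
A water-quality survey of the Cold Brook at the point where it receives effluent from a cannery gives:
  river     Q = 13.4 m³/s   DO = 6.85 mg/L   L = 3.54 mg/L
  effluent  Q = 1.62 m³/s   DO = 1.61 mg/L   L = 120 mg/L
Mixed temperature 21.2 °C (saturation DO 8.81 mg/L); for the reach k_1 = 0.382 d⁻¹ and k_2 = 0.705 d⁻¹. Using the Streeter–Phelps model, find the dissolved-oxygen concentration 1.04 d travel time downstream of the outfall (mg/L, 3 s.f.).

DO ≈ 3.95 mg/L

Mixed DO = (13.4×6.85 + 1.62×1.61)/(13.4+1.62) = 94.40/15.02 = 6.285 mg/L.
Mixed L₀ = (13.4×3.54 + 1.62×120)/(15.02) = 241.8/15.02 = 16.10 mg/L.
Initial deficit D₀ = C_s − DO₀ = 8.81 − 6.285 = 2.525 mg/L.
D(1.04) = [0.382×16.10/(0.705−0.382)](e^(−0.382×1.04) − e^(−0.705×1.04)) + 2.525 e^(−0.705×1.04)
= 19.04 × (0.6721 − 0.4804) + 2.525 × 0.4804 = 4.865 mg/L.
DO = 8.81 − 4.865 = 3.945 mg/L.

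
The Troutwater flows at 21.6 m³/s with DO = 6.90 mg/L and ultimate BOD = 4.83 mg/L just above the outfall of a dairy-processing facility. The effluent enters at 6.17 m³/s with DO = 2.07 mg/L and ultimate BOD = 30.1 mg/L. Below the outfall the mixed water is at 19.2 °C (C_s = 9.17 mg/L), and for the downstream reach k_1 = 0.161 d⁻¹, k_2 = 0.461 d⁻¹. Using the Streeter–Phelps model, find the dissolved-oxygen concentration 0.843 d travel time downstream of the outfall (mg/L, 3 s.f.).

DO ≈ 5.81 mg/L

Mixed DO = (21.6×6.90 + 6.17×2.07)/(21.6+6.17) = 161.8/27.77 = 5.827 mg/L.
Mixed L₀ = (21.6×4.83 + 6.17×30.1)/(27.77) = 290.0/27.77 = 10.44 mg/L.
Initial deficit D₀ = C_s − DO₀ = 9.17 − 5.827 = 3.343 mg/L.
D(0.843) = [0.161×10.44/(0.461−0.161)](e^(−0.161×0.843) − e^(−0.461×0.843)) + 3.343 e^(−0.461×0.843)
= 5.605 × (0.8731 − 0.6780) + 3.343 × 0.6780 = 3.360 mg/L.
DO = 9.17 − 3.360 = 5.810 mg/L.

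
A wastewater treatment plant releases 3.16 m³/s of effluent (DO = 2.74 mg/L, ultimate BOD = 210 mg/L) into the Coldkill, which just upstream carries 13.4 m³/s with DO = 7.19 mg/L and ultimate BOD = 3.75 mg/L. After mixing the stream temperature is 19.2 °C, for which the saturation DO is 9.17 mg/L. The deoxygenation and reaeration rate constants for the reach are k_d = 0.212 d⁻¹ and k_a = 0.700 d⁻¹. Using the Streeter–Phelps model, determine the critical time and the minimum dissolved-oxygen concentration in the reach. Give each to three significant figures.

Mixed DO = (13.4×7.19 + 3.16×2.74)/(13.4+3.16) = 105.0/16.56 = 6.341 mg/L.
Mixed L₀ = (13.4×3.75 + 3.16×210)/(16.56) = 713.9/16.56 = 43.11 mg/L.
Initial deficit D₀ = C_s − DO₀ = 9.17 − 6.341 = 2.829 mg/L.
t_c = (1/0.4880) ln[(0.700/0.212)(1 − 2.829×0.4880/(0.212×43.11))] = 2.049 × ln(2.803) = 2.112 d.
D_c = (0.212/0.700) × 43.11 × e^(−0.212×2.112) = 0.3029 × 43.11 × 0.6391 = 8.343 mg/L.
Minimum DO = 9.17 − 8.343 = 0.8270 mg/L.

t_c ≈ 2.11 d; minimum DO ≈ 0.827 mg/L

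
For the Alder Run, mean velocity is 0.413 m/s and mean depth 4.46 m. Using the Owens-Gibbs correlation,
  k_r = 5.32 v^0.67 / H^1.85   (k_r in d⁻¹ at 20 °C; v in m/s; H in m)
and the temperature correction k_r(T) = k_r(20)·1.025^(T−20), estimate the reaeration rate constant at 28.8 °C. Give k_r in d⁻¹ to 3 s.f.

k_r(20) = 5.32 × 0.413^0.67 / 4.46^1.85 = 5.32 × 0.5530 / 15.90 = 0.1851 d⁻¹.
k_r(28.8) = 0.1851 × 1.025^(28.8−20) = 0.1851 × 1.243 = 0.2300 d⁻¹.

k_r ≈ 0.230 d⁻¹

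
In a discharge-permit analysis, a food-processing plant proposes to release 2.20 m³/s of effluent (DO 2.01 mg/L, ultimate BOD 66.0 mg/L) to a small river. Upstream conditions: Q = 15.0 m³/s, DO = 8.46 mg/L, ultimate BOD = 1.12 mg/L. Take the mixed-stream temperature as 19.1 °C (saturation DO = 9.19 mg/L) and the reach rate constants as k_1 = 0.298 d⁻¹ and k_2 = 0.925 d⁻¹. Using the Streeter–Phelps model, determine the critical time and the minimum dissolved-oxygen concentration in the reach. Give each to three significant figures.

Mixed DO = (15.0×8.46 + 2.20×2.01)/(15.0+2.20) = 131.3/17.20 = 7.635 mg/L.
Mixed L₀ = (15.0×1.12 + 2.20×66.0)/(17.20) = 162.0/17.20 = 9.419 mg/L.
Initial deficit D₀ = C_s − DO₀ = 9.19 − 7.635 = 1.555 mg/L.
t_c = (1/0.6270) ln[(0.925/0.298)(1 − 1.555×0.6270/(0.298×9.419))] = 1.595 × ln(2.026) = 1.126 d.
D_c = (0.298/0.925) × 9.419 × e^(−0.298×1.126) = 0.3222 × 9.419 × 0.7150 = 2.169 mg/L.
Minimum DO = 9.19 − 2.169 = 7.021 mg/L.

t_c ≈ 1.13 d; minimum DO ≈ 7.02 mg/L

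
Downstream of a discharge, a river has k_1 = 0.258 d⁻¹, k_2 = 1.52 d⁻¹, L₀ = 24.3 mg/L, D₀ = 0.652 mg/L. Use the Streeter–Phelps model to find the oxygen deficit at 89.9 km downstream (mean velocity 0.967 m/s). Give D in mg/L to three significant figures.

Travel time t = x/v = 89.9 km / (0.967 m/s) = 89900 m / 0.967 m/s = 92970 s = 1.076 d.
k_1 L₀/(k_2−k_1) = 0.258×24.3/(1.52−0.258) = 6.269/1.262 = 4.968 mg/L.
e^(−k_1 t) = e^(−0.258×1.076) = 0.7576; e^(−k_2 t) = e^(−1.52×1.076) = 0.1948.
D = 4.968 × (0.7576 − 0.1948) + 0.652 × 0.1948 = 2.796 + 0.1270 = 2.923 mg/L.

D ≈ 2.92 mg/L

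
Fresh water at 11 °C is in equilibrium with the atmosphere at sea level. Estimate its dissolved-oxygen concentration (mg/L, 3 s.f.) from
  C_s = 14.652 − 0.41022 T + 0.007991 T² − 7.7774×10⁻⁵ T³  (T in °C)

C_s ≈ 11.0 mg/L

C_s = 14.652 − 0.41022×11 + 0.007991×11² − 7.7774×10⁻⁵×11³ = 11.00 mg/L.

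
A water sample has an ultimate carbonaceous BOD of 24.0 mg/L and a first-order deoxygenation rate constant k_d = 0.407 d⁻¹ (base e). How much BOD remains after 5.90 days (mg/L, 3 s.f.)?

L ≈ 2.17 mg/L

L_t = L₀ e^(−k_d t) = 24.0 × e^(−0.407×5.90) = 24.0 × 0.09060 = 2.174 mg/L.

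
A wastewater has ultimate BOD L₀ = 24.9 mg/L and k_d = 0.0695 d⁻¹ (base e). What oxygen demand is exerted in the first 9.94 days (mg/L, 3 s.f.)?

y_t = L₀(1 − e^(−k_d t)) = 24.9 × (1 − e^(−0.0695×9.94))
= 24.9 × (1 − 0.5012) = 24.9 × 0.4988 = 12.42 mg/L.

y ≈ 12.4 mg/L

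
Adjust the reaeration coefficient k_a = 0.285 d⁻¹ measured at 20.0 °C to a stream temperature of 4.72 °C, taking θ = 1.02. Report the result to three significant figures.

k_a ≈ 0.211 d⁻¹

k_a(T₂) = k_a(T₁) · θ^(T₂−T₁) = 0.285 × 1.02^(4.72−20.0)
= 0.285 × 1.02^-15.3 = 0.285 × 0.7389 = 0.2106 d⁻¹.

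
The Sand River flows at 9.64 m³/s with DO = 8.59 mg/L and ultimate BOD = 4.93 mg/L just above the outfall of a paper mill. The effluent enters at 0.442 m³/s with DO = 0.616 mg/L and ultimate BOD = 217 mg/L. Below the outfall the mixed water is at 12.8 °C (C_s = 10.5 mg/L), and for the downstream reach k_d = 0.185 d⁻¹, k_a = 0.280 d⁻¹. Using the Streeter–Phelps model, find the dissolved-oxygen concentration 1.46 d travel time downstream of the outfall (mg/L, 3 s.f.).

DO ≈ 6.26 mg/L

Mixed DO = (9.64×8.59 + 0.442×0.616)/(9.64+0.442) = 83.08/10.08 = 8.240 mg/L.
Mixed L₀ = (9.64×4.93 + 0.442×217)/(10.08) = 143.4/10.08 = 14.23 mg/L.
Initial deficit D₀ = C_s − DO₀ = 10.5 − 8.240 = 2.260 mg/L.
D(1.46) = [0.185×14.23/(0.280−0.185)](e^(−0.185×1.46) − e^(−0.280×1.46)) + 2.260 e^(−0.280×1.46)
= 27.71 × (0.7633 − 0.6644) + 2.260 × 0.6644 = 4.240 mg/L.
DO = 10.5 − 4.240 = 6.260 mg/L.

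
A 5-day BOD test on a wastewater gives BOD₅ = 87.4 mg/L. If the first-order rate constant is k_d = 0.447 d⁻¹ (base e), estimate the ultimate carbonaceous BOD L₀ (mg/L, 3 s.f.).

L₀ ≈ 97.9 mg/L

BOD₅ = L₀(1 − e^(−5k_d)) ⇒ L₀ = BOD₅ / (1 − e^(−5×0.447))
= 87.4 / (1 − 0.1070) = 87.4 / 0.8930 = 97.87 mg/L.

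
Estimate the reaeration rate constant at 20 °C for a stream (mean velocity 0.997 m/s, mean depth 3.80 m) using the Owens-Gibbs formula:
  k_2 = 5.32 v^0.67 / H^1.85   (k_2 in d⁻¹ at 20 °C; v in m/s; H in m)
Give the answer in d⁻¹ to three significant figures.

k_2 ≈ 0.449 d⁻¹

k_2 = 5.32 × 0.997^0.67 / 3.80^1.85 = 5.32 × 0.9980 / 11.82 = 0.4492 d⁻¹.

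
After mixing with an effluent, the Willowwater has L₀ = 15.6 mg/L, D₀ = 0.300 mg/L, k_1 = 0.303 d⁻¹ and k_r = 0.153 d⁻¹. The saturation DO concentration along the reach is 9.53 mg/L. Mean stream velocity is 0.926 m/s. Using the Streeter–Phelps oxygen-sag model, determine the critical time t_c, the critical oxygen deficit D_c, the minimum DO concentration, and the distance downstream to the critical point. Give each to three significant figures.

At the critical point dD/dt = 0, so k_1 L₀ e^(−k_1 t) = k_r D. Substituting D(t) from the Streeter–Phelps equation and solving for t gives
t_c = ln[(k_r/k_1)(1 − D₀(k_r−k_1)/(k_1 L₀))] / (k_r−k_1).
Here k_r−k_1 = -0.1500 d⁻¹ and 1 − D₀(k_r−k_1)/(k_1 L₀) = 1 − 0.300×-0.1500/(0.303×15.6) = 1.010, so
t_c = ln(0.5050 × 1.010) / -0.1500 = -0.6738 / -0.1500 = 4.492 d.
L(t_c) = L₀ e^(−k_1 t_c) = 15.6 × 0.2564 = 3.999 mg/L, and at the critical point k_r D_c = k_1 L, so D_c = (0.303/0.153) × 3.999 = 7.920 mg/L.
Minimum DO = C_s − D_c = 9.53 − 7.920 = 1.610 mg/L.
x_c = v t_c = 0.926 m/s × 4.492 d × 86400 s/d = 359400 m ≈ 359 km.

t_c ≈ 4.49 d; D_c ≈ 7.92 mg/L; min DO ≈ 1.61 mg/L; x_c ≈ 359 km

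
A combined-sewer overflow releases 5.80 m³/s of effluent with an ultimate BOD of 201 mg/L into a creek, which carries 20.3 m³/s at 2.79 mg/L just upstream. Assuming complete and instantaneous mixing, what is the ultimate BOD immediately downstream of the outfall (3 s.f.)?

Flow-weighted mixing: C = (Q_r C_r + Q_w C_w)/(Q_r + Q_w)
= (20.3×2.79 + 5.80×201)/(20.3 + 5.80) = 1222/26.10 = 46.84 mg/L.

46.8 mg/L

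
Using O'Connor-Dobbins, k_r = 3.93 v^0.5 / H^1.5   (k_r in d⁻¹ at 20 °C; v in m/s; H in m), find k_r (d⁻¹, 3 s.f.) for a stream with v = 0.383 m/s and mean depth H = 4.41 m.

k_r = 3.93 × 0.383^0.5 / 4.41^1.5 = 3.93 × 0.6189 / 9.261 = 0.2626 d⁻¹.

k_r ≈ 0.263 d⁻¹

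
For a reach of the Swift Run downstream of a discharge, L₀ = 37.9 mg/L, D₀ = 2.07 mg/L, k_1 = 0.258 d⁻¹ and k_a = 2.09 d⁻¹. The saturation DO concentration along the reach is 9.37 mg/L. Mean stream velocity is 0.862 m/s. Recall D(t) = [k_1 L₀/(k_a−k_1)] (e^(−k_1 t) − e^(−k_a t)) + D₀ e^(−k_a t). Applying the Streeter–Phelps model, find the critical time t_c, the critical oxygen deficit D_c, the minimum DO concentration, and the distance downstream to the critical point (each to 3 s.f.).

At the critical point dD/dt = 0, so k_1 L₀ e^(−k_1 t) = k_a D. Substituting D(t) from the Streeter–Phelps equation and solving for t gives
t_c = ln[(k_a/k_1)(1 − D₀(k_a−k_1)/(k_1 L₀))] / (k_a−k_1).
Here k_a−k_1 = 1.832 d⁻¹ and 1 − D₀(k_a−k_1)/(k_1 L₀) = 1 − 2.07×1.832/(0.258×37.9) = 0.6122, so
t_c = ln(8.101 × 0.6122) / 1.832 = 1.601 / 1.832 = 0.8740 d.
D_c = (k_1/k_a) L₀ e^(−k_1 t_c) = (0.258/2.09) × 37.9 × e^(−0.258×0.8740) = 0.1234 × 37.9 × 0.7981 = 3.734 mg/L.
Minimum DO = C_s − D_c = 9.37 − 3.734 = 5.636 mg/L.
x_c = v t_c = 0.862 m/s × 0.8740 d × 86400 s/d = 65090 m ≈ 65.1 km.

t_c ≈ 0.874 d; D_c ≈ 3.73 mg/L; min DO ≈ 5.64 mg/L; x_c ≈ 65.1 km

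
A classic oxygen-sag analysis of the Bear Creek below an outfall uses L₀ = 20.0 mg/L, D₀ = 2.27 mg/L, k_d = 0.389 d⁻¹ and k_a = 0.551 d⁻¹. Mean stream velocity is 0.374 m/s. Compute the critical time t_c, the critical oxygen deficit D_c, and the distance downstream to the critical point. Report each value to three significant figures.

At the critical point dD/dt = 0, so k_d L₀ e^(−k_d t) = k_a D. Substituting D(t) from the Streeter–Phelps equation and solving for t gives
t_c = ln[(k_a/k_d)(1 − D₀(k_a−k_d)/(k_d L₀))] / (k_a−k_d).
Here k_a−k_d = 0.1620 d⁻¹ and 1 − D₀(k_a−k_d)/(k_d L₀) = 1 − 2.27×0.1620/(0.389×20.0) = 0.9527, so
t_c = ln(1.416 × 0.9527) / 0.1620 = 0.2997 / 0.1620 = 1.850 d.
L(t_c) = L₀ e^(−k_d t_c) = 20.0 × 0.4869 = 9.738 mg/L, and at the critical point k_a D_c = k_d L, so D_c = (0.389/0.551) × 9.738 = 6.875 mg/L.
x_c = v t_c = 0.374 m/s × 1.850 d × 86400 s/d = 59790 m ≈ 59.8 km.

t_c ≈ 1.85 d; D_c ≈ 6.87 mg/L; x_c ≈ 59.8 km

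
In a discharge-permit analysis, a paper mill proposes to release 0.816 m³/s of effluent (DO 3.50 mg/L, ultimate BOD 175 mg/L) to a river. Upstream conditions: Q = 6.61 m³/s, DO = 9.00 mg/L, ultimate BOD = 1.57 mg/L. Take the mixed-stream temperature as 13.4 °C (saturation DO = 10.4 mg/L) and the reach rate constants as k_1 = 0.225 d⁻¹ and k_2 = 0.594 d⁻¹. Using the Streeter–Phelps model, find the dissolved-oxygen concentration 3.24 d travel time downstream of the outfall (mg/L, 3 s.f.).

Mixed DO = (6.61×9.00 + 0.816×3.50)/(6.61+0.816) = 62.35/7.426 = 8.396 mg/L.
Mixed L₀ = (6.61×1.57 + 0.816×175)/(7.426) = 153.2/7.426 = 20.63 mg/L.
Initial deficit D₀ = C_s − DO₀ = 10.4 − 8.396 = 2.004 mg/L.
D(3.24) = [0.225×20.63/(0.594−0.225)](e^(−0.225×3.24) − e^(−0.594×3.24)) + 2.004 e^(−0.594×3.24)
= 12.58 × (0.4824 − 0.1459) + 2.004 × 0.1459 = 4.524 mg/L.
DO = 10.4 − 4.524 = 5.876 mg/L.

DO ≈ 5.88 mg/L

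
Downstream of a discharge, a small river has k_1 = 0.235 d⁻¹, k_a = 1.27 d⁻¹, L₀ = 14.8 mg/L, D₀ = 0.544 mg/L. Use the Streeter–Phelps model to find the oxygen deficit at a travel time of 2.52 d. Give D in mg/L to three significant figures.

D ≈ 1.74 mg/L

k_1 L₀/(k_a−k_1) = 0.235×14.8/(1.27−0.235) = 3.478/1.035 = 3.360 mg/L.
e^(−k_1 t) = e^(−0.235×2.520) = 0.5531; e^(−k_a t) = e^(−1.27×2.520) = 0.04075.
D = 3.360 × (0.5531 − 0.04075) + 0.544 × 0.04075 = 1.722 + 0.02217 = 1.744 mg/L.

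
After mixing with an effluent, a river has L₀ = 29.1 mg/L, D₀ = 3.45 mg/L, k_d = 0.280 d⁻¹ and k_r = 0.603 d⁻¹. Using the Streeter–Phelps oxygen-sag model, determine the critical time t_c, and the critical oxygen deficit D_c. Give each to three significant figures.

With k_r/k_d = 2.154 and 1 − D₀(k_r−k_d)/(k_d L₀) = 0.8632,
t_c = ln(2.154 × 0.8632) / (0.603 − 0.280) = ln(1.859) / 0.3230 = 0.6201/0.3230 = 1.920 d.
D_c = (k_d/k_r) L₀ e^(−k_d t_c) = (0.280/0.603) × 29.1 × e^(−0.280×1.920) = 0.4643 × 29.1 × 0.5842 = 7.894 mg/L.

t_c ≈ 1.92 d; D_c ≈ 7.89 mg/L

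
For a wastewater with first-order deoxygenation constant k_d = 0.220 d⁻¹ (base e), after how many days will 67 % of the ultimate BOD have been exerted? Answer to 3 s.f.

t ≈ 5.04 d

y/L₀ = 1 − e^(−k_d t) = 0.67 ⇒ e^(−k_d t) = 0.330
t = −ln(0.330) / 0.220 = 1.109 / 0.220 = 5.039 d.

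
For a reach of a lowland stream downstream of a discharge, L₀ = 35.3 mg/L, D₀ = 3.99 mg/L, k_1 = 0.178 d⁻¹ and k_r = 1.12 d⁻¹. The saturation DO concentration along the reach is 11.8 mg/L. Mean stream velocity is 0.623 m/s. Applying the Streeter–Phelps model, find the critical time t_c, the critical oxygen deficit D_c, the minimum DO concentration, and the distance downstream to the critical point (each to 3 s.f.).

t_c ≈ 0.985 d; D_c ≈ 4.71 mg/L; min DO ≈ 7.09 mg/L; x_c ≈ 53.0 km

t_c = [1/(k_r−k_1)] ln[(k_r/k_1)(1 − D₀(k_r−k_1)/(k_1 L₀))]
= [1/(1.12−0.178)] ln[(1.12/0.178)(1 − 3.99×0.9420/(0.178×35.3))]
= (1/0.9420) ln[6.292 × 0.4018] = 1.062 × ln(2.528) = 1.062 × 0.9276 = 0.9847 d.
L(t_c) = L₀ e^(−k_1 t_c) = 35.3 × 0.8392 = 29.62 mg/L, and at the critical point k_r D_c = k_1 L, so D_c = (0.178/1.12) × 29.62 = 4.708 mg/L.
Minimum DO = C_s − D_c = 11.8 − 4.708 = 7.092 mg/L.
x_c = v t_c = 0.623 m/s × 0.9847 d × 86400 s/d = 53000 m ≈ 53.0 km.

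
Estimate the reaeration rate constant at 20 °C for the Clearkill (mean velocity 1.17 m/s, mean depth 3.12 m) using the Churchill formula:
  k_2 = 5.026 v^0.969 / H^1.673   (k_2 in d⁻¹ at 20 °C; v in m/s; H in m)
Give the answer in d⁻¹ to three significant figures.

k_2 ≈ 0.872 d⁻¹

k_2 = 5.026 × 1.17^0.969 / 3.12^1.673 = 5.026 × 1.164 / 6.710 = 0.8721 d⁻¹.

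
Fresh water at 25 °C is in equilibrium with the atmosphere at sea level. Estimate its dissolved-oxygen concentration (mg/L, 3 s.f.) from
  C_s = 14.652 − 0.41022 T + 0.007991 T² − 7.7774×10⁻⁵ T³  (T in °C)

C_s ≈ 8.18 mg/L

C_s = 14.652 − 0.41022×25 + 0.007991×25² − 7.7774×10⁻⁵×25³ = 8.176 mg/L.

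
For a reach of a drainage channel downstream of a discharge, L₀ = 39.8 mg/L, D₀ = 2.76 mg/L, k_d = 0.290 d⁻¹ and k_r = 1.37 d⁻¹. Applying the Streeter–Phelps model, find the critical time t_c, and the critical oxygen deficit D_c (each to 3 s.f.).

t_c ≈ 1.16 d; D_c ≈ 6.02 mg/L

With k_r/k_d = 4.724 and 1 − D₀(k_r−k_d)/(k_d L₀) = 0.7417,
t_c = ln(4.724 × 0.7417) / (1.37 − 0.290) = ln(3.504) / 1.080 = 1.254/1.080 = 1.161 d.
L(t_c) = L₀ e^(−k_d t_c) = 39.8 × 0.7141 = 28.42 mg/L, and at the critical point k_r D_c = k_d L, so D_c = (0.290/1.37) × 28.42 = 6.016 mg/L.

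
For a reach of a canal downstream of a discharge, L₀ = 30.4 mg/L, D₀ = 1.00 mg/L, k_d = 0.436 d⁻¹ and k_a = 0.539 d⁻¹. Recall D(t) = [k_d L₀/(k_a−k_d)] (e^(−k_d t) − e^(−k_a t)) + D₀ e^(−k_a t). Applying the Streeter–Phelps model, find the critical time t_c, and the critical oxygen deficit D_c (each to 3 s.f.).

With k_a/k_d = 1.236 and 1 − D₀(k_a−k_d)/(k_d L₀) = 0.9922,
t_c = ln(1.236 × 0.9922) / (0.539 − 0.436) = ln(1.227) / 0.1030 = 0.2043/0.1030 = 1.983 d.
D_c = (k_d/k_a) L₀ e^(−k_d t_c) = (0.436/0.539) × 30.4 × e^(−0.436×1.983) = 0.8089 × 30.4 × 0.4212 = 10.36 mg/L.

t_c ≈ 1.98 d; D_c ≈ 10.4 mg/L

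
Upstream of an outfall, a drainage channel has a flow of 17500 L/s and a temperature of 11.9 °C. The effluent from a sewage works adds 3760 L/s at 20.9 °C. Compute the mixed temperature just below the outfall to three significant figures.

13.5 °C

Flow-weighted mixing: C = (Q_r C_r + Q_w C_w)/(Q_r + Q_w)
= (17500×11.9 + 3760×20.9)/(17500 + 3760) = 286800/21260 = 13.49 °C.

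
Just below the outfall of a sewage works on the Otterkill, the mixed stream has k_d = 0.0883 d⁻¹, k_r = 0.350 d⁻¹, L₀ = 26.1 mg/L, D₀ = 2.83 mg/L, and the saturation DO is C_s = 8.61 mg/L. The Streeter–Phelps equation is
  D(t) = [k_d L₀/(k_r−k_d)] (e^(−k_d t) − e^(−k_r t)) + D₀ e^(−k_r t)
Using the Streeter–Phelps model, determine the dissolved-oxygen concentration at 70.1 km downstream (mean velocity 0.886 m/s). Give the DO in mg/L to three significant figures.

Travel time t = x/v = 70.1 km / (0.886 m/s) = 70100 m / 0.886 m/s = 79120 s = 0.9157 d.
k_d L₀/(k_r−k_d) = 0.0883×26.1/(0.350−0.0883) = 2.305/0.2617 = 8.806 mg/L.
e^(−k_d t) = e^(−0.0883×0.9157) = 0.9223; e^(−k_r t) = e^(−0.350×0.9157) = 0.7258.
D = 8.806 × (0.9223 − 0.7258) + 2.83 × 0.7258 = 1.731 + 2.054 = 3.785 mg/L.
DO = C_s − D = 8.61 − 3.785 = 4.825 mg/L.

DO ≈ 4.83 mg/L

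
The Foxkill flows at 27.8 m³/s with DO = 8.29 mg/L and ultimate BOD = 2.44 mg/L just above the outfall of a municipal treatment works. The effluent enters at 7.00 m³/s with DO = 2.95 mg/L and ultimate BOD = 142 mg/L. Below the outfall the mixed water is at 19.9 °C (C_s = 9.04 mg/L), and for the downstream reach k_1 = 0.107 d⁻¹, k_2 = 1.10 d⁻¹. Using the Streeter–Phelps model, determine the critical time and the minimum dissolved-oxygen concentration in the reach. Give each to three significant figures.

Mixed DO = (27.8×8.29 + 7.00×2.95)/(27.8+7.00) = 251.1/34.80 = 7.216 mg/L.
Mixed L₀ = (27.8×2.44 + 7.00×142)/(34.80) = 1062/34.80 = 30.51 mg/L.
Initial deficit D₀ = C_s − DO₀ = 9.04 − 7.216 = 1.824 mg/L.
t_c = (1/0.9930) ln[(1.10/0.107)(1 − 1.824×0.9930/(0.107×30.51))] = 1.007 × ln(4.577) = 1.532 d.
D_c = (0.107/1.10) × 30.51 × e^(−0.107×1.532) = 0.09727 × 30.51 × 0.8488 = 2.519 mg/L.
Minimum DO = 9.04 − 2.519 = 6.521 mg/L.

t_c ≈ 1.53 d; minimum DO ≈ 6.52 mg/L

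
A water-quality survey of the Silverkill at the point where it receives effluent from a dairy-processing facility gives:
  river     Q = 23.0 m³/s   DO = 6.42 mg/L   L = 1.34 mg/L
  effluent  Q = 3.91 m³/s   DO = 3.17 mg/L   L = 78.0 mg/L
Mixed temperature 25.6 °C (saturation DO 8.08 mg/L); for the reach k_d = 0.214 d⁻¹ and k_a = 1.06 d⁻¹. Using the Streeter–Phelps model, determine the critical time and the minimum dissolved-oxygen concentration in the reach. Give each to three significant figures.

Mixed DO = (23.0×6.42 + 3.91×3.17)/(23.0+3.91) = 160.1/26.91 = 5.948 mg/L.
Mixed L₀ = (23.0×1.34 + 3.91×78.0)/(26.91) = 335.8/26.91 = 12.48 mg/L.
Initial deficit D₀ = C_s − DO₀ = 8.08 − 5.948 = 2.132 mg/L.
t_c = (1/0.8460) ln[(1.06/0.214)(1 − 2.132×0.8460/(0.214×12.48))] = 1.182 × ln(1.607) = 0.5610 d.
D_c = (0.214/1.06) × 12.48 × e^(−0.214×0.5610) = 0.2019 × 12.48 × 0.8869 = 2.234 mg/L.
Minimum DO = 8.08 − 2.234 = 5.846 mg/L.

t_c ≈ 0.561 d; minimum DO ≈ 5.85 mg/L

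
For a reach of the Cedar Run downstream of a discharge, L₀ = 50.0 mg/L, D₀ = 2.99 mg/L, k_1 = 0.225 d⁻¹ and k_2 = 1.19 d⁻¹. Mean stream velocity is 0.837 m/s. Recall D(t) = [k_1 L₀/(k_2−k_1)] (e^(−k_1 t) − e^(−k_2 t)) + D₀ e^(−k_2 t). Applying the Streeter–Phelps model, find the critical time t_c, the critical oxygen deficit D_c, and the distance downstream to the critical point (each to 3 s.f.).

With k_2/k_1 = 5.289 and 1 − D₀(k_2−k_1)/(k_1 L₀) = 0.7435,
t_c = ln(5.289 × 0.7435) / (1.19 − 0.225) = ln(3.932) / 0.9650 = 1.369/0.9650 = 1.419 d.
L(t_c) = L₀ e^(−k_1 t_c) = 50.0 × 0.7267 = 36.33 mg/L, and at the critical point k_2 D_c = k_1 L, so D_c = (0.225/1.19) × 36.33 = 6.870 mg/L.
x_c = v t_c = 0.837 m/s × 1.419 d × 86400 s/d = 102600 m ≈ 103 km.

t_c ≈ 1.42 d; D_c ≈ 6.87 mg/L; x_c ≈ 103 km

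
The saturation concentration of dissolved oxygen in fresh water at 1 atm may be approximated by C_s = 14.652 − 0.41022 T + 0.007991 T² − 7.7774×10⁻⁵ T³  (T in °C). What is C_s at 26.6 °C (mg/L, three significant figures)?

C_s = 14.652 − 0.41022×26.6 + 0.007991×26.6² − 7.7774×10⁻⁵×26.6³ = 7.930 mg/L.

C_s ≈ 7.93 mg/L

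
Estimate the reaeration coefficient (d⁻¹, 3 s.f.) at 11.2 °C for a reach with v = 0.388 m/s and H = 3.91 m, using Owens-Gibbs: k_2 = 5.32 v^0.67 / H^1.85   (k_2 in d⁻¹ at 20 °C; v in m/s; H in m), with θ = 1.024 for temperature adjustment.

k_2 ≈ 0.184 d⁻¹

k_2(20) = 5.32 × 0.388^0.67 / 3.91^1.85 = 5.32 × 0.5303 / 12.46 = 0.2264 d⁻¹.
k_2(11.2) = 0.2264 × 1.024^(11.2−20) = 0.2264 × 0.8116 = 0.1838 d⁻¹.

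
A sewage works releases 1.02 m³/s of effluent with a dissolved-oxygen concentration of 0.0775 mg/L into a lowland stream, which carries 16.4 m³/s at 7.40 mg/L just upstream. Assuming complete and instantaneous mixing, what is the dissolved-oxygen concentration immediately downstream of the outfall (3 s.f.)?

Flow-weighted mixing: C = (Q_r C_r + Q_w C_w)/(Q_r + Q_w)
= (16.4×7.40 + 1.02×0.0775)/(16.4 + 1.02) = 121.4/17.42 = 6.971 mg/L.

6.97 mg/L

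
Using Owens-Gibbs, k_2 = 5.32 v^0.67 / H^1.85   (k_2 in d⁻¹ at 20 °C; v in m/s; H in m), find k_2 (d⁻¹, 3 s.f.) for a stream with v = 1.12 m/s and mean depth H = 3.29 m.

k_2 ≈ 0.634 d⁻¹

k_2 = 5.32 × 1.12^0.67 / 3.29^1.85 = 5.32 × 1.079 / 9.053 = 0.6340 d⁻¹.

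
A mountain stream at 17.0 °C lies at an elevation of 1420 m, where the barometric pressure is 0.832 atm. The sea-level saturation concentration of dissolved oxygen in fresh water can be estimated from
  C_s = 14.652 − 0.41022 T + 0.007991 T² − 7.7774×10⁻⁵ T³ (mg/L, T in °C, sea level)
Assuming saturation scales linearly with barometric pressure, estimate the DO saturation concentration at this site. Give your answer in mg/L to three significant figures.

C_s ≈ 7.99 mg/L

At sea level: C_s = 14.652 − 0.41022×17.0 + 0.007991×17.0² − 7.7774×10⁻⁵×17.0³ = 9.606 mg/L.
Pressure correction: C_s' = 9.606 × 0.832 = 7.992 mg/L.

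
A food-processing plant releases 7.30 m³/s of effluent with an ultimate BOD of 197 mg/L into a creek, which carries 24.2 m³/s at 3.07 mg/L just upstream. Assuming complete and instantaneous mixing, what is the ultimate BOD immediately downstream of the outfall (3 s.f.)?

Flow-weighted mixing: C = (Q_r C_r + Q_w C_w)/(Q_r + Q_w)
= (24.2×3.07 + 7.30×197)/(24.2 + 7.30) = 1512/31.50 = 48.01 mg/L.

48.0 mg/L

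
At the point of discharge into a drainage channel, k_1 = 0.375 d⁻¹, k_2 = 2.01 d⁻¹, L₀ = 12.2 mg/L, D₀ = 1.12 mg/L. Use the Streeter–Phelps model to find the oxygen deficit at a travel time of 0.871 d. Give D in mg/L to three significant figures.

D ≈ 1.73 mg/L

k_1 L₀/(k_2−k_1) = 0.375×12.2/(2.01−0.375) = 4.575/1.635 = 2.798 mg/L.
e^(−k_1 t) = e^(−0.375×0.8710) = 0.7214; e^(−k_2 t) = e^(−2.01×0.8710) = 0.1737.
D = 2.798 × (0.7214 − 0.1737) + 1.12 × 0.1737 = 1.533 + 0.1945 = 1.727 mg/L.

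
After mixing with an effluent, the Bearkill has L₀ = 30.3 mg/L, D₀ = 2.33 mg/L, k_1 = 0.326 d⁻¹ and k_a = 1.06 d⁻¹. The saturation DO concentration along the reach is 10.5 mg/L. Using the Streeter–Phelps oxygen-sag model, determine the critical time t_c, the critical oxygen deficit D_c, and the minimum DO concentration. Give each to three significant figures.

At the critical point dD/dt = 0, so k_1 L₀ e^(−k_1 t) = k_a D. Substituting D(t) from the Streeter–Phelps equation and solving for t gives
t_c = ln[(k_a/k_1)(1 − D₀(k_a−k_1)/(k_1 L₀))] / (k_a−k_1).
Here k_a−k_1 = 0.7340 d⁻¹ and 1 − D₀(k_a−k_1)/(k_1 L₀) = 1 − 2.33×0.7340/(0.326×30.3) = 0.8269, so
t_c = ln(3.252 × 0.8269) / 0.7340 = 0.9890 / 0.7340 = 1.347 d.
L(t_c) = L₀ e^(−k_1 t_c) = 30.3 × 0.6445 = 19.53 mg/L, and at the critical point k_a D_c = k_1 L, so D_c = (0.326/1.06) × 19.53 = 6.006 mg/L.
Minimum DO = C_s − D_c = 10.5 − 6.006 = 4.494 mg/L.

t_c ≈ 1.35 d; D_c ≈ 6.01 mg/L; min DO ≈ 4.49 mg/L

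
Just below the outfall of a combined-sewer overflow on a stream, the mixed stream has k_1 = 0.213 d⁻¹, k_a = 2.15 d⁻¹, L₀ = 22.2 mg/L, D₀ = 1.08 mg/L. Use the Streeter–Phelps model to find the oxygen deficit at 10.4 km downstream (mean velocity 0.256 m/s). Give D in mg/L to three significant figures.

Travel time t = x/v = 10.4 km / (0.256 m/s) = 10400 m / 0.256 m/s = 40620 s = 0.4702 d.
k_1 L₀/(k_a−k_1) = 0.213×22.2/(2.15−0.213) = 4.729/1.937 = 2.441 mg/L.
e^(−k_1 t) = e^(−0.213×0.4702) = 0.9047; e^(−k_a t) = e^(−2.15×0.4702) = 0.3639.
D = 2.441 × (0.9047 − 0.3639) + 1.08 × 0.3639 = 1.320 + 0.3930 = 1.713 mg/L.

D ≈ 1.71 mg/L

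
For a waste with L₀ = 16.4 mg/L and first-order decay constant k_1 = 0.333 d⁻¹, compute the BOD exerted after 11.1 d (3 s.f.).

y ≈ 16.0 mg/L

y_t = L₀(1 − e^(−k_1 t)) = 16.4 × (1 − e^(−0.333×11.1))
= 16.4 × (1 − 0.02482) = 16.4 × 0.9752 = 15.99 mg/L.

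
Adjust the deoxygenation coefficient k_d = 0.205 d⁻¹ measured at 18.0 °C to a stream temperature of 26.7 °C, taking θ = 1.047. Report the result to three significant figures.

k_d ≈ 0.306 d⁻¹

k_d(T₂) = k_d(T₁) · θ^(T₂−T₁) = 0.205 × 1.047^(26.7−18.0)
= 0.205 × 1.047^8.70 = 0.205 × 1.491 = 0.3057 d⁻¹.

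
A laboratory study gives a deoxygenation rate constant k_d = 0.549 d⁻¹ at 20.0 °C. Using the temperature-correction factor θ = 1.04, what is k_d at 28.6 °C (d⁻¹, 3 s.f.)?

k_d ≈ 0.769 d⁻¹

k_d(T₂) = k_d(T₁) · θ^(T₂−T₁) = 0.549 × 1.04^(28.6−20.0)
= 0.549 × 1.04^8.60 = 0.549 × 1.401 = 0.7692 d⁻¹.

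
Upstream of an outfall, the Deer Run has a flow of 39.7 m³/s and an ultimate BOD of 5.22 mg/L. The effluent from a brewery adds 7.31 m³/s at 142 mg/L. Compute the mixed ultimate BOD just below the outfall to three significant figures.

26.5 mg/L

Flow-weighted mixing: C = (Q_r C_r + Q_w C_w)/(Q_r + Q_w)
= (39.7×5.22 + 7.31×142)/(39.7 + 7.31) = 1245/47.01 = 26.49 mg/L.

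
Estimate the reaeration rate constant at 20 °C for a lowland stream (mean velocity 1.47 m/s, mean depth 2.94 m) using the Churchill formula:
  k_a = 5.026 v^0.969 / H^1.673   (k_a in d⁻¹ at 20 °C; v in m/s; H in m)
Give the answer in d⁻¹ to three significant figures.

k_a ≈ 1.20 d⁻¹

k_a = 5.026 × 1.47^0.969 / 2.94^1.673 = 5.026 × 1.453 / 6.075 = 1.202 d⁻¹.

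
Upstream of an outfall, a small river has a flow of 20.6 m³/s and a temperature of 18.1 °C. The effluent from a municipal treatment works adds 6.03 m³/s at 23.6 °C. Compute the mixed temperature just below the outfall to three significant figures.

Flow-weighted mixing: C = (Q_r C_r + Q_w C_w)/(Q_r + Q_w)
= (20.6×18.1 + 6.03×23.6)/(20.6 + 6.03) = 515.2/26.63 = 19.35 °C.

19.3 °C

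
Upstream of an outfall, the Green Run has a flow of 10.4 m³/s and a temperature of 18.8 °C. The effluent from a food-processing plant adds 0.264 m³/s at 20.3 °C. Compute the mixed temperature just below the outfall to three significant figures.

18.8 °C

Flow-weighted mixing: C = (Q_r C_r + Q_w C_w)/(Q_r + Q_w)
= (10.4×18.8 + 0.264×20.3)/(10.4 + 0.264) = 200.9/10.66 = 18.84 °C.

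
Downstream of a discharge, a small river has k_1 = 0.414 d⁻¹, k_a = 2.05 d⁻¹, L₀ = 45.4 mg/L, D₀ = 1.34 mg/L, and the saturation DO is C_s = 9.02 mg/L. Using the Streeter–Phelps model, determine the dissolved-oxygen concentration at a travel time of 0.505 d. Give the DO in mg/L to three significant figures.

DO ≈ 3.30 mg/L

k_1 L₀/(k_a−k_1) = 0.414×45.4/(2.05−0.414) = 18.80/1.636 = 11.49 mg/L.
e^(−k_1 t) = e^(−0.414×0.5050) = 0.8113; e^(−k_a t) = e^(−2.05×0.5050) = 0.3551.
D = 11.49 × (0.8113 − 0.3551) + 1.34 × 0.3551 = 5.241 + 0.4759 = 5.717 mg/L.
DO = C_s − D = 9.02 − 5.717 = 3.303 mg/L.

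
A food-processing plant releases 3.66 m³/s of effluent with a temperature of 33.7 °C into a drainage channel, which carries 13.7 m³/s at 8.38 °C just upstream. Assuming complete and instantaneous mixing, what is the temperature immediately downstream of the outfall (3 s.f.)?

13.7 °C

Flow-weighted mixing: C = (Q_r C_r + Q_w C_w)/(Q_r + Q_w)
= (13.7×8.38 + 3.66×33.7)/(13.7 + 3.66) = 238.1/17.36 = 13.72 °C.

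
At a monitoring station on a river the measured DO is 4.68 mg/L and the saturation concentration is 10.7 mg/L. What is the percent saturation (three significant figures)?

43.7 % saturation

% saturation = C/C_s × 100 = 4.68/10.7 × 100 = 43.7 %.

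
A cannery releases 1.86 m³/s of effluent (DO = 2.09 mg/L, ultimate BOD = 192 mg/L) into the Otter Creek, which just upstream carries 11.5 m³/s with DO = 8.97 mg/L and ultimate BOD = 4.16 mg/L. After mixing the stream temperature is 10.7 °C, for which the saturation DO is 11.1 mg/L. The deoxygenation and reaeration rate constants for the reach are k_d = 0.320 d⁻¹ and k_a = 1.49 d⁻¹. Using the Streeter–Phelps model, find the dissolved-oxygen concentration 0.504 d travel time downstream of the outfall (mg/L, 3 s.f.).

DO ≈ 6.50 mg/L

Mixed DO = (11.5×8.97 + 1.86×2.09)/(11.5+1.86) = 107.0/13.36 = 8.012 mg/L.
Mixed L₀ = (11.5×4.16 + 1.86×192)/(13.36) = 405.0/13.36 = 30.31 mg/L.
Initial deficit D₀ = C_s − DO₀ = 11.1 − 8.012 = 3.088 mg/L.
D(0.504) = [0.320×30.31/(1.49−0.320)](e^(−0.320×0.504) − e^(−1.49×0.504)) + 3.088 e^(−1.49×0.504)
= 8.290 × (0.8511 − 0.4719) + 3.088 × 0.4719 = 4.600 mg/L.
DO = 11.1 − 4.600 = 6.500 mg/L.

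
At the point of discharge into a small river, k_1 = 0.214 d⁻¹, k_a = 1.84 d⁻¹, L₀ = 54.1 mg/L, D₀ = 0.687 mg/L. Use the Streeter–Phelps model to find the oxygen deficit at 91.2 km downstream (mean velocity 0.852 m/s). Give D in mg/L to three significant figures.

D ≈ 4.80 mg/L

Travel time t = x/v = 91.2 km / (0.852 m/s) = 91200 m / 0.852 m/s = 107000 s = 1.239 d.
k_1 L₀/(k_a−k_1) = 0.214×54.1/(1.84−0.214) = 11.58/1.626 = 7.120 mg/L.
e^(−k_1 t) = e^(−0.214×1.239) = 0.7671; e^(−k_a t) = e^(−1.84×1.239) = 0.1023.
D = 7.120 × (0.7671 − 0.1023) + 0.687 × 0.1023 = 4.733 + 0.07030 = 4.804 mg/L.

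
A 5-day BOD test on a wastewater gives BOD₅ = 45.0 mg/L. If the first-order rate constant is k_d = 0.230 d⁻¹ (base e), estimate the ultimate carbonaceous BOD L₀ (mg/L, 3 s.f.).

L₀ ≈ 65.9 mg/L

BOD₅ = L₀(1 − e^(−5k_d)) ⇒ L₀ = BOD₅ / (1 − e^(−5×0.230))
= 45.0 / (1 − 0.3166) = 45.0 / 0.6834 = 65.85 mg/L.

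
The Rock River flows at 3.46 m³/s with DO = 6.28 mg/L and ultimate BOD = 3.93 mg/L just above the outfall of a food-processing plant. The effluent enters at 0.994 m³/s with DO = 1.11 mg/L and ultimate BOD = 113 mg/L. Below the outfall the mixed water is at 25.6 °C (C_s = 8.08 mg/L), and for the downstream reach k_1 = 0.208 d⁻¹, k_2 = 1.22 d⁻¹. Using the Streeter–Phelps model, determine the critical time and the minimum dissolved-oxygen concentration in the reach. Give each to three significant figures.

Mixed DO = (3.46×6.28 + 0.994×1.11)/(3.46+0.994) = 22.83/4.454 = 5.126 mg/L.
Mixed L₀ = (3.46×3.93 + 0.994×113)/(4.454) = 125.9/4.454 = 28.27 mg/L.
Initial deficit D₀ = C_s − DO₀ = 8.08 − 5.126 = 2.954 mg/L.
t_c = (1/1.012) ln[(1.22/0.208)(1 − 2.954×1.012/(0.208×28.27))] = 0.9881 × ln(2.884) = 1.047 d.
D_c = (0.208/1.22) × 28.27 × e^(−0.208×1.047) = 0.1705 × 28.27 × 0.8044 = 3.877 mg/L.
Minimum DO = 8.08 − 3.877 = 4.203 mg/L.

t_c ≈ 1.05 d; minimum DO ≈ 4.20 mg/L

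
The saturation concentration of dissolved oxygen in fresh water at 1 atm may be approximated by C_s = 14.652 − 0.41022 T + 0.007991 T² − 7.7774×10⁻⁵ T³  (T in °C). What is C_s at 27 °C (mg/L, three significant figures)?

C_s = 14.652 − 0.41022×27 + 0.007991×27² − 7.7774×10⁻⁵×27³ = 7.871 mg/L.

C_s ≈ 7.87 mg/L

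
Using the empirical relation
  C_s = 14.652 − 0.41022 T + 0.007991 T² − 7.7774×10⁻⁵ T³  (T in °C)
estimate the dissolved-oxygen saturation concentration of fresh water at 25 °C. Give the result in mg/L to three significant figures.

C_s = 14.652 − 0.41022×25 + 0.007991×25² − 7.7774×10⁻⁵×25³ = 8.176 mg/L.

C_s ≈ 8.18 mg/L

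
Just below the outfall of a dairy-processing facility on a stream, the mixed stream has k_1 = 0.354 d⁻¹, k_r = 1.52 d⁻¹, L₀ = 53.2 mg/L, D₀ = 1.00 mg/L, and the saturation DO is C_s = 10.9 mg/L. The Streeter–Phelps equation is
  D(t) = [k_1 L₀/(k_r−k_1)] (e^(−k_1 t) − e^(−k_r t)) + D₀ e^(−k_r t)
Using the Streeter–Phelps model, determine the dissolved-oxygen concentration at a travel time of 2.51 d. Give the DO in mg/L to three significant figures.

k_1 L₀/(k_r−k_1) = 0.354×53.2/(1.52−0.354) = 18.83/1.166 = 16.15 mg/L.
e^(−k_1 t) = e^(−0.354×2.510) = 0.4113; e^(−k_r t) = e^(−1.52×2.510) = 0.02203.
D = 16.15 × (0.4113 − 0.02203) + 1.00 × 0.02203 = 6.287 + 0.02203 = 6.309 mg/L.
DO = C_s − D = 10.9 − 6.309 = 4.591 mg/L.

DO ≈ 4.59 mg/L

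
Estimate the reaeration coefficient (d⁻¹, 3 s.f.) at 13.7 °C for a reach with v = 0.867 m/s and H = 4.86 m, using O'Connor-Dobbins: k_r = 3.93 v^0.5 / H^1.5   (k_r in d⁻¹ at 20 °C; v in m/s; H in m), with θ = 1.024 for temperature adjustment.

k_r(20) = 3.93 × 0.867^0.5 / 4.86^1.5 = 3.93 × 0.9311 / 10.71 = 0.3415 d⁻¹.
k_r(13.7) = 0.3415 × 1.024^(13.7−20) = 0.3415 × 0.8612 = 0.2941 d⁻¹.

k_r ≈ 0.294 d⁻¹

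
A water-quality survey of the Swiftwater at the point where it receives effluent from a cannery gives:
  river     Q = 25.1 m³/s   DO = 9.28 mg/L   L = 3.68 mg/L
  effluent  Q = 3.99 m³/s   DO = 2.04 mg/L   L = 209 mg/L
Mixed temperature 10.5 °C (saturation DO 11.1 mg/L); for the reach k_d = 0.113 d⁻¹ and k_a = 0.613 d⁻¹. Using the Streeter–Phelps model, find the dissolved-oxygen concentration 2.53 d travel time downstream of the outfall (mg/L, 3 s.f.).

DO ≈ 6.62 mg/L

Mixed DO = (25.1×9.28 + 3.99×2.04)/(25.1+3.99) = 241.1/29.09 = 8.287 mg/L.
Mixed L₀ = (25.1×3.68 + 3.99×209)/(29.09) = 926.3/29.09 = 31.84 mg/L.
Initial deficit D₀ = C_s − DO₀ = 11.1 − 8.287 = 2.813 mg/L.
D(2.53) = [0.113×31.84/(0.613−0.113)](e^(−0.113×2.53) − e^(−0.613×2.53)) + 2.813 e^(−0.613×2.53)
= 7.196 × (0.7513 − 0.2121) + 2.813 × 0.2121 = 4.477 mg/L.
DO = 11.1 − 4.477 = 6.623 mg/L.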